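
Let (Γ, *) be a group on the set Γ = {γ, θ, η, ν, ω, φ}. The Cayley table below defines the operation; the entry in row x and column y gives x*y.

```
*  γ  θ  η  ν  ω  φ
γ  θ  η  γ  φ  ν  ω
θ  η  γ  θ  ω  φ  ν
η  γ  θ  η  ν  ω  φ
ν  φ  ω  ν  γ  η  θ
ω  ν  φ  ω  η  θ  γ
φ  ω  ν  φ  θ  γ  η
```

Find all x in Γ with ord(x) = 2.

Identity is η. Compute the order of each non-identity element by repeated multiplication:
  γ: γ → θ → η  (order 3)
  θ: θ → γ → η  (order 3)
  ν: ν → γ → φ → θ → ω → η  (order 6)
  ω: ω → θ → φ → γ → ν → η  (order 6)
  φ: φ → η  (order 2)
Elements of order 2: {φ}.

{φ}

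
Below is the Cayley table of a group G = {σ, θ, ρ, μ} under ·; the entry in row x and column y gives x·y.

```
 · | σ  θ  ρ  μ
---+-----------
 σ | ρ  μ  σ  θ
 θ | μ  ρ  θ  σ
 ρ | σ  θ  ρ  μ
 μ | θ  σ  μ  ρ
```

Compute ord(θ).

2

The identity element is ρ (its row matches the header).
θ^1 = θ
θ^2 = θ·θ = ρ
The first power of θ equal to the identity is θ^2, so ord(θ) = 2.
(Structurally, G here is isomorphic to the Klein four-group V_4.)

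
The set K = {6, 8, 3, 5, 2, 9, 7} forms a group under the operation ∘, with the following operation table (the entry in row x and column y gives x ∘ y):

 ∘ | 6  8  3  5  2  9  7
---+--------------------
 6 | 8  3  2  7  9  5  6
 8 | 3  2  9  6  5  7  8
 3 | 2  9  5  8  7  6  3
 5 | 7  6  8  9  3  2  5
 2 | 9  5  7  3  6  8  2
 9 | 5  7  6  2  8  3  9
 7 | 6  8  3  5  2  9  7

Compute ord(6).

7

The identity element is 7 (its row matches the header).
6^1 = 6
6^2 = 6 ∘ 6 = 8
6^3 = 8 ∘ 6 = 3
6^4 = 3 ∘ 6 = 2
6^5 = 2 ∘ 6 = 9
6^6 = 9 ∘ 6 = 5
6^7 = 5 ∘ 6 = 7
The first power of 6 equal to the identity is 6^7, so ord(6) = 7.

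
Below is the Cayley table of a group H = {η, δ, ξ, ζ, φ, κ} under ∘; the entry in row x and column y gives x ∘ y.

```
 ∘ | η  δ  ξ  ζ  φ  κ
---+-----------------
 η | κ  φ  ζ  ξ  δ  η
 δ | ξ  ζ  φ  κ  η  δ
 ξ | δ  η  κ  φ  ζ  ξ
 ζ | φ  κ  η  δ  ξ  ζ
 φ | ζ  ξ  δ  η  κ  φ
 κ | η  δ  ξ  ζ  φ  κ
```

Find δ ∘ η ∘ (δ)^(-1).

The identity is κ. In row δ, the entry κ sits in column ζ, so δ^(-1) = ζ.
δ ∘ η = ξ
ξ ∘ ζ = φ

φ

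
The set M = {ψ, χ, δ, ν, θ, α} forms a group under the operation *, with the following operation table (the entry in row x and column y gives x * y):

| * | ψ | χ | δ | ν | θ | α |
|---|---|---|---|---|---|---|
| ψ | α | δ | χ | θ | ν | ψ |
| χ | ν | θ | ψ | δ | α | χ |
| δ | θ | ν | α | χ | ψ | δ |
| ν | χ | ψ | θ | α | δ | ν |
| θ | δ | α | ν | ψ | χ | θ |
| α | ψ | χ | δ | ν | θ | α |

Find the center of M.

{α}

An element z is central iff its row equals its column in the table.
For δ: δ * χ = ν ≠ ψ = χ * δ, so δ ∉ Z.
Checking each element this way leaves Z(M) = {α}.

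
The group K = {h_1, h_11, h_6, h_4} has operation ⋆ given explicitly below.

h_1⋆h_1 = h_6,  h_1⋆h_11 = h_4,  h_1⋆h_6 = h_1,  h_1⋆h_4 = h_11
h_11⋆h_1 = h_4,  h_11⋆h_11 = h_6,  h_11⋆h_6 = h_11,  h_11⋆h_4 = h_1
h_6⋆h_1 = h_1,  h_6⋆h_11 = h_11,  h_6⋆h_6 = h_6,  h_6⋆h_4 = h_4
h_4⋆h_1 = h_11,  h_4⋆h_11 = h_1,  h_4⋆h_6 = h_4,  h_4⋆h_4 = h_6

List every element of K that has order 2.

{h_1, h_11, h_4}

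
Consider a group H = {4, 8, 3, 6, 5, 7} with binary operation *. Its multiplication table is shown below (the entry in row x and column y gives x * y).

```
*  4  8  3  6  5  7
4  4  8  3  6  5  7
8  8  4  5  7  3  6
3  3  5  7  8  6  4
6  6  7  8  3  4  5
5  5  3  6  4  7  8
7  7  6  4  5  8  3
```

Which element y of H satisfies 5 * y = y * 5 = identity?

6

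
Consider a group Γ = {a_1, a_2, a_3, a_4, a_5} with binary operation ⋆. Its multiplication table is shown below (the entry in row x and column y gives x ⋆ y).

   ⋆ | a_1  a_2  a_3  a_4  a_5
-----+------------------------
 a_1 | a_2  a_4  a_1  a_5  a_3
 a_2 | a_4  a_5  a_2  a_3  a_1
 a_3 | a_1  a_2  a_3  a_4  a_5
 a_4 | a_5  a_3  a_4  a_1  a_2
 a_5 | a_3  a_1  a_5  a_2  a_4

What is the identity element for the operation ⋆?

a_3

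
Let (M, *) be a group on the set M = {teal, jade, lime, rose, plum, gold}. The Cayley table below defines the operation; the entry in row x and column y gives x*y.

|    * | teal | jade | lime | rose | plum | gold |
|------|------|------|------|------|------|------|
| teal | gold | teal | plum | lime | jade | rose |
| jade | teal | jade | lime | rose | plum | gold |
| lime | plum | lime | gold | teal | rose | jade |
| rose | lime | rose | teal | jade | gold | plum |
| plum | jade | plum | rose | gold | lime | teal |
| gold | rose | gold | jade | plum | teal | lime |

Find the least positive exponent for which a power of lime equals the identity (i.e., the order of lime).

The identity element is jade (its row matches the header).
lime^1 = lime
lime^2 = lime*lime = gold
lime^3 = gold*lime = jade
The first power of lime equal to the identity is lime^3, so ord(lime) = 3.

3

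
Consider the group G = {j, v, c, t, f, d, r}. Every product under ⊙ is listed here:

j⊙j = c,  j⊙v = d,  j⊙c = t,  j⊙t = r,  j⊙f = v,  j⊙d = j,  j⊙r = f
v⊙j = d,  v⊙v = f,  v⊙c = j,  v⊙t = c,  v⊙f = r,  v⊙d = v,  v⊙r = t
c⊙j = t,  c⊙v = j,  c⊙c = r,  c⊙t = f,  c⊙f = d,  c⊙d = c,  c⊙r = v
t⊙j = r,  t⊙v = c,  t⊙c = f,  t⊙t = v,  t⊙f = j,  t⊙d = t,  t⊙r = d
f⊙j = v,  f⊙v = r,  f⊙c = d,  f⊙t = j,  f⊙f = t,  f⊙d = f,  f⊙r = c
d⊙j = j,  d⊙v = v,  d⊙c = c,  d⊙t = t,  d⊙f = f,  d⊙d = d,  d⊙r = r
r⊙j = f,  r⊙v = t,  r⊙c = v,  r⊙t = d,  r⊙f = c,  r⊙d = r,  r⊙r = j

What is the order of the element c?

7

The identity element is d (its row matches the header).
c^1 = c
c^2 = c ⊙ c = r
c^3 = r ⊙ c = v
c^4 = v ⊙ c = j
c^5 = j ⊙ c = t
c^6 = t ⊙ c = f
c^7 = f ⊙ c = d
The first power of c equal to the identity is c^7, so ord(c) = 7.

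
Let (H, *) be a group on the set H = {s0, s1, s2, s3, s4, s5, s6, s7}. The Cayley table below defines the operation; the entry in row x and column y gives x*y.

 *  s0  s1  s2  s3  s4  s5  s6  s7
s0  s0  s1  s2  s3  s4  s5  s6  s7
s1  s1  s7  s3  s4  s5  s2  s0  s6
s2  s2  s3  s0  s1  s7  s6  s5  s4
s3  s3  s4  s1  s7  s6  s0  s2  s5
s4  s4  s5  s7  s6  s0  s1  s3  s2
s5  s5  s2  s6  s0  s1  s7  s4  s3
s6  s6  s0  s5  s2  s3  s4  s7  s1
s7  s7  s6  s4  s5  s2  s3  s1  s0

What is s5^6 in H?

s7

s5^1 = s5
s5^2 = s5*s5 = s7
s5^3 = s7*s5 = s3
s5^4 = s3*s5 = s0
s5^5 = s0*s5 = s5
s5^6 = s5*s5 = s7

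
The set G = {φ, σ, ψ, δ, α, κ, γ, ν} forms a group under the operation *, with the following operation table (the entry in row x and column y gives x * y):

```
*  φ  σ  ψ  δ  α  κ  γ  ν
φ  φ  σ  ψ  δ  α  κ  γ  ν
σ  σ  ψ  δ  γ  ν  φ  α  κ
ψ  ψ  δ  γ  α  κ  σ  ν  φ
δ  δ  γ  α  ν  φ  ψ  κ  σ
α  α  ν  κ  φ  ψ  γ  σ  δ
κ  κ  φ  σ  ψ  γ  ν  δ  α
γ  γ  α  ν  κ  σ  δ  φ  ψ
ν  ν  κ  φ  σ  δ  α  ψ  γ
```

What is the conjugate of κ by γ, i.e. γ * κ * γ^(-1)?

The identity is φ. In row γ, the entry φ sits in column γ, so γ^(-1) = γ.
γ * κ = δ
δ * γ = κ

κ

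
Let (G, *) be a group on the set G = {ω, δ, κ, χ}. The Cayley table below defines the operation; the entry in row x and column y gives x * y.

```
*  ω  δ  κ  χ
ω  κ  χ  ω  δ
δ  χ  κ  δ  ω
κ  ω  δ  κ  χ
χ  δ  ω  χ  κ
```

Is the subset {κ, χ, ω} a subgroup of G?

No

χ * ω = δ, which is not in {κ, χ, ω}.
The subset is not closed under *, so it is not a subgroup.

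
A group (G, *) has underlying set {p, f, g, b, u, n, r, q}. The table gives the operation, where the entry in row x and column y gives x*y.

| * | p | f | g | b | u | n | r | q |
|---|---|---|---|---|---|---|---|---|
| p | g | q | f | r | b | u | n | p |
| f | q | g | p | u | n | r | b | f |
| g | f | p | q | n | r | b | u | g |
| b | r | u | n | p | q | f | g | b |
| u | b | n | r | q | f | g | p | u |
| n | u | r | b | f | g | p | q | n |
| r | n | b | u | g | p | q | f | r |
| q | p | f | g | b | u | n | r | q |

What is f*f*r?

u

f*f = g
g*r = u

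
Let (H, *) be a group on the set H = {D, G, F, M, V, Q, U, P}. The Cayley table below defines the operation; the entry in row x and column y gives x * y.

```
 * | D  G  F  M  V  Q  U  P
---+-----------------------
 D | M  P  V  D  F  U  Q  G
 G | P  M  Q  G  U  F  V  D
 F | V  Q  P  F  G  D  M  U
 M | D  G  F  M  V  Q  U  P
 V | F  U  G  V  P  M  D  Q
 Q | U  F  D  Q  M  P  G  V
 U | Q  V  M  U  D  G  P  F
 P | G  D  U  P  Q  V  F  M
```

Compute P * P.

Read row P, column P: P * P = M.

M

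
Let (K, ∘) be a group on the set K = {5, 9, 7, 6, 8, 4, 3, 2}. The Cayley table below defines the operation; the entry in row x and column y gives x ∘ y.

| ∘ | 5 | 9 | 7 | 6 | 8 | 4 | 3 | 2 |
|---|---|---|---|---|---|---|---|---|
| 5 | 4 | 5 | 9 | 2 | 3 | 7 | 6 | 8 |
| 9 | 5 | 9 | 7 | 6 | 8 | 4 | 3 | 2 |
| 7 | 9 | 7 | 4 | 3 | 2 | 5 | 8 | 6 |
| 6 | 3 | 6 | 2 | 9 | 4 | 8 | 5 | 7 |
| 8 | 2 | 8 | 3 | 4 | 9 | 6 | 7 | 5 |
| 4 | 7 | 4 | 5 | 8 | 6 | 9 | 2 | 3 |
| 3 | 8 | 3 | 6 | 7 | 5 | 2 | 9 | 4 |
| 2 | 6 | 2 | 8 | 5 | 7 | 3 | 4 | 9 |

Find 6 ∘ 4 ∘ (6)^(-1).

The identity is 9. In row 6, the entry 9 sits in column 6, so 6^(-1) = 6.
6 ∘ 4 = 8
8 ∘ 6 = 4

4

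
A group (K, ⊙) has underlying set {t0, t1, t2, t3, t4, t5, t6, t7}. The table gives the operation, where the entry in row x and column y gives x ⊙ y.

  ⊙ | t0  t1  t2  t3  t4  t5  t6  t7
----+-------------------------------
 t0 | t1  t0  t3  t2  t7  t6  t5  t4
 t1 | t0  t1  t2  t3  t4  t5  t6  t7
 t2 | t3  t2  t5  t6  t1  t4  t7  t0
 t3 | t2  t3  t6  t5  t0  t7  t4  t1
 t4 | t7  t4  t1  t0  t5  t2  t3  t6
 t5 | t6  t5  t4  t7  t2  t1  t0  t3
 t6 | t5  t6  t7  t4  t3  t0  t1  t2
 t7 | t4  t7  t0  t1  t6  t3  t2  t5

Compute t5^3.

t5

t5^1 = t5
t5^2 = t5 ⊙ t5 = t1
t5^3 = t1 ⊙ t5 = t5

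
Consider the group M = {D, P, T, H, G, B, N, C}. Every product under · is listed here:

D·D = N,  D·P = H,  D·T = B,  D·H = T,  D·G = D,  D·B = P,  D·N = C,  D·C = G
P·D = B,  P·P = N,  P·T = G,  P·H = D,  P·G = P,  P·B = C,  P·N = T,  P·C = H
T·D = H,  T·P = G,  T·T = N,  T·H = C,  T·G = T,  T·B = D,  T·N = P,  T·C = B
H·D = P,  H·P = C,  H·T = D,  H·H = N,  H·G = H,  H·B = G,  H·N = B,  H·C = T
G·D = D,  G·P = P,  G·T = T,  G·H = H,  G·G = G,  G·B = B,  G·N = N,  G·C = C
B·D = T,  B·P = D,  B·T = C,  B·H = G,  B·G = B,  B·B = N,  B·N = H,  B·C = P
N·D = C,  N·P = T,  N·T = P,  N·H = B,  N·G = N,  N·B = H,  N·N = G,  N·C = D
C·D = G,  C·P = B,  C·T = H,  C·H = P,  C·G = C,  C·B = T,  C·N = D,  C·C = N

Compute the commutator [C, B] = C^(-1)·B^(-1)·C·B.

N

Identity is G; from the table C^(-1) = D and B^(-1) = H.
D·H = T
T·C = B
B·B = N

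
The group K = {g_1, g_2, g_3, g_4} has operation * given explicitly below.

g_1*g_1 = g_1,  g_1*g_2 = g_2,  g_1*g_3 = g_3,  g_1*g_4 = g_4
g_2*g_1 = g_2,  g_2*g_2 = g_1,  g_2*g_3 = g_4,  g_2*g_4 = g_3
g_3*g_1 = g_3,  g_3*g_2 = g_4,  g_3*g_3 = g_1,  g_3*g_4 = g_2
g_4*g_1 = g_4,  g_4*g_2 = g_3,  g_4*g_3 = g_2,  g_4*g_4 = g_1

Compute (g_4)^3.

g_4

g_4^1 = g_4
g_4^2 = g_4*g_4 = g_1
g_4^3 = g_1*g_4 = g_4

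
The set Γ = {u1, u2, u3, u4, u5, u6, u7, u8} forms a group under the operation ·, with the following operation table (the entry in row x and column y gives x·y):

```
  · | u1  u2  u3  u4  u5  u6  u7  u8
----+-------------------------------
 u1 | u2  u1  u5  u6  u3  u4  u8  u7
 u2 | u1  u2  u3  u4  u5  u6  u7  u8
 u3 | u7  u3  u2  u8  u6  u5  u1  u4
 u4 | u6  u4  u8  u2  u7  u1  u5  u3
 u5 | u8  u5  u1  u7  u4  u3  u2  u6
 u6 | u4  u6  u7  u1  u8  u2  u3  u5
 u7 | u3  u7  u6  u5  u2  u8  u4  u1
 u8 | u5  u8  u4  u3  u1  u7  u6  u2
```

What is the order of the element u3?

2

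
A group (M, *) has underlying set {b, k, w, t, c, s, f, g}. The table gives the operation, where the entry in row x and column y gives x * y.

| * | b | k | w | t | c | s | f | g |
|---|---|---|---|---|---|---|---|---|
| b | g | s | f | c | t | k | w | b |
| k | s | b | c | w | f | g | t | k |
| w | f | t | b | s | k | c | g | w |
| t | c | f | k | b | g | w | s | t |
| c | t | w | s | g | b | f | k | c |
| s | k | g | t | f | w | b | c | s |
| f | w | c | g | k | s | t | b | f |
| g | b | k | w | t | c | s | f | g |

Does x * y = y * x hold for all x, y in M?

No

k * w = c but w * k = t.
Since k and w do not commute, M is not abelian.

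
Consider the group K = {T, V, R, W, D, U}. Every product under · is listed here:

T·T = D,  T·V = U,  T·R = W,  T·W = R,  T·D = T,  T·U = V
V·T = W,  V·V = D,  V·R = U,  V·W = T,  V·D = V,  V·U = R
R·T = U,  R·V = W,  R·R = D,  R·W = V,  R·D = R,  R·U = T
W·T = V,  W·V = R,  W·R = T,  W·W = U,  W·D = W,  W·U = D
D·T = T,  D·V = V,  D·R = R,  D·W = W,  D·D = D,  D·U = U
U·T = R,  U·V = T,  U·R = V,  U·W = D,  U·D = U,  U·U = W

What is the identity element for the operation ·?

The identity e satisfies e·x = x for all x, so its row in the table reproduces the column headers.
Row D reads: T, V, R, W, D, U — exactly the header order. So D is the identity.

D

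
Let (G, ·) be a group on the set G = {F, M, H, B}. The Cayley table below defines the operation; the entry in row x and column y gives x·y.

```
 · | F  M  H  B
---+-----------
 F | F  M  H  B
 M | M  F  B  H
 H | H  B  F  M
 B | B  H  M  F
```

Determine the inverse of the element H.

First locate the identity: row F matches the header, so F is the identity.
Scan row H for F: H·H = F. Hence H^(-1) = H.

H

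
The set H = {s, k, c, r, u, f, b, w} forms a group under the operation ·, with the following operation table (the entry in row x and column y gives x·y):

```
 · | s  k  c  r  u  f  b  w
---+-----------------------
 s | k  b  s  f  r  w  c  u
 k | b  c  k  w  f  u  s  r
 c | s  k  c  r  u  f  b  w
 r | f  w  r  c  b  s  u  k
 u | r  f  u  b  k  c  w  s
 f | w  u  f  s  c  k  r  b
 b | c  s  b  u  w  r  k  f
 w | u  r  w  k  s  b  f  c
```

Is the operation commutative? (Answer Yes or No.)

Check whether the table is symmetric across its main diagonal.
Every entry (row x, col y) equals the entry (row y, col x), so H is abelian.

Yes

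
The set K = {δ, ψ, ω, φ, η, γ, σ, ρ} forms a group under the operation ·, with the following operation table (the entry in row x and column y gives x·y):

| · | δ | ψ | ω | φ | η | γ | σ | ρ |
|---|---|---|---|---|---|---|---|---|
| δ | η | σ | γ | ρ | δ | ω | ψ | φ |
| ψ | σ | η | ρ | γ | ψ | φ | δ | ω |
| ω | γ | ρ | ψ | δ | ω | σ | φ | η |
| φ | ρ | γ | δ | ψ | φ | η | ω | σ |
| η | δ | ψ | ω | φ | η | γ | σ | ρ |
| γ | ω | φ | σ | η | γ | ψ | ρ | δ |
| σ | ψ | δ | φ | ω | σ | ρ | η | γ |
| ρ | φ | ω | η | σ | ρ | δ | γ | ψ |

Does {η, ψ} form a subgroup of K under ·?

Yes

{η, ψ} contains the identity η.
Checking products: every product of two elements of {η, ψ} (read from the table) lies in {η, ψ}, so the set is closed.
In a finite group, a nonempty closed subset is a subgroup. So {η, ψ} ≤ K.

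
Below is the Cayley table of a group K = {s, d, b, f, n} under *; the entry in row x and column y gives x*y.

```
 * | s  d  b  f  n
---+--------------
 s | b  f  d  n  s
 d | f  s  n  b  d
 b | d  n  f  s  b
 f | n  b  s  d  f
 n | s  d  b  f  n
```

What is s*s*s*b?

s*s = b
b*s = d
d*b = n

n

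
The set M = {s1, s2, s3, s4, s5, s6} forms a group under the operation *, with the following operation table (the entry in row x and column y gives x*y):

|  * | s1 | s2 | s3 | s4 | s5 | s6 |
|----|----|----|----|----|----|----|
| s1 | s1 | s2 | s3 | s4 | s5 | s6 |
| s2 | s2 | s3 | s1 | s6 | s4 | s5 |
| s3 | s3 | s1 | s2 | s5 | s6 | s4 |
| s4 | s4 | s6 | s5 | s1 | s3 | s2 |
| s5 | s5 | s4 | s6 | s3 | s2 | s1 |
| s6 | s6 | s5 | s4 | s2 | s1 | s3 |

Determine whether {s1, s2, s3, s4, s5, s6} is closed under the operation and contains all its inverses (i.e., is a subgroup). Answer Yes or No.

Yes

{s1, s2, s3, s4, s5, s6} contains the identity s1.
Checking products: every product of two elements of {s1, s2, s3, s4, s5, s6} (read from the table) lies in {s1, s2, s3, s4, s5, s6}, so the set is closed.
In a finite group, a nonempty closed subset is a subgroup. So {s1, s2, s3, s4, s5, s6} ≤ M.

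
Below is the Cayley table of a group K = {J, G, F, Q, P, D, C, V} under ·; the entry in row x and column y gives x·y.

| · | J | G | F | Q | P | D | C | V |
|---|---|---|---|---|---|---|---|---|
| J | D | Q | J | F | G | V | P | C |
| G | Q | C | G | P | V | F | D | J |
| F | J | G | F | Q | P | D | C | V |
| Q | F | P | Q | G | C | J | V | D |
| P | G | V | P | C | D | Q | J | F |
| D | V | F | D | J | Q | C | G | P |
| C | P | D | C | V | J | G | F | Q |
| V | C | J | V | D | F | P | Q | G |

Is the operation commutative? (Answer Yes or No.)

Yes

Check whether the table is symmetric across its main diagonal.
Every entry (row x, col y) equals the entry (row y, col x), so K is abelian.
(In fact K ≅ the cyclic group Z_8.)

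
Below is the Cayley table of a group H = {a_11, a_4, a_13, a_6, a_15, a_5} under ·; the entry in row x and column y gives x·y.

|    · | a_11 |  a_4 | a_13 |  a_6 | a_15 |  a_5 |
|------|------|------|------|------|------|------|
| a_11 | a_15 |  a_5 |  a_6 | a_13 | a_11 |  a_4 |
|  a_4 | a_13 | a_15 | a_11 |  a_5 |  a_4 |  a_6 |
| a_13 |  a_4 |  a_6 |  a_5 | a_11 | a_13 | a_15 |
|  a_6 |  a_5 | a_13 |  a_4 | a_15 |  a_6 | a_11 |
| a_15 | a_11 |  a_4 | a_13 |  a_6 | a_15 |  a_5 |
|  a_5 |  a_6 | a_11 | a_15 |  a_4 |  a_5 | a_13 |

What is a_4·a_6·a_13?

a_15

a_4·a_6 = a_5
a_5·a_13 = a_15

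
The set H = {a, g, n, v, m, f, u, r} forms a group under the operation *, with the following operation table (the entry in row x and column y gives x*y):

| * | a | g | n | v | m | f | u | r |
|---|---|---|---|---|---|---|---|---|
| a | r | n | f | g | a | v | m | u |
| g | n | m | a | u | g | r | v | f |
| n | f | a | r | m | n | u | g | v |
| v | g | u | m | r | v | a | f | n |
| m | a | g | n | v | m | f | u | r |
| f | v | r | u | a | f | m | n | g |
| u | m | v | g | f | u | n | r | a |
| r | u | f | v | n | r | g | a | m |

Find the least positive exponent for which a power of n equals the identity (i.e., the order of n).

4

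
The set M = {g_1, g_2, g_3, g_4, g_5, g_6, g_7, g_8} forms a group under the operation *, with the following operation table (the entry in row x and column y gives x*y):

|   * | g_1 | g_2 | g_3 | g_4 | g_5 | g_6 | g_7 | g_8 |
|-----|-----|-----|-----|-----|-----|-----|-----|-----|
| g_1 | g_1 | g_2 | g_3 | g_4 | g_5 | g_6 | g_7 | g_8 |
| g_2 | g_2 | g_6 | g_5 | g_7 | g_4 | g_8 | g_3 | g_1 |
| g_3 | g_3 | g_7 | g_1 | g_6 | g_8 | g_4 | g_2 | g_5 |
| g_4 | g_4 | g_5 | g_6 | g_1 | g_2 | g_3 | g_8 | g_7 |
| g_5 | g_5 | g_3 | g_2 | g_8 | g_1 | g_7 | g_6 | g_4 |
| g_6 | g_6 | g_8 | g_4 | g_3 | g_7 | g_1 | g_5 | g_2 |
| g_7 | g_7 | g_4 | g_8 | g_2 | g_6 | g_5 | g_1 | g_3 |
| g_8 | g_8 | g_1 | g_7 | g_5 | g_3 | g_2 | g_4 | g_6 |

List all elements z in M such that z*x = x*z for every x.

An element z is central iff its row equals its column in the table.
For g_7: g_7*g_8 = g_3 ≠ g_4 = g_8*g_7, so g_7 ∉ Z.
Checking each element this way leaves Z(M) = {g_1, g_6}.

{g_1, g_6}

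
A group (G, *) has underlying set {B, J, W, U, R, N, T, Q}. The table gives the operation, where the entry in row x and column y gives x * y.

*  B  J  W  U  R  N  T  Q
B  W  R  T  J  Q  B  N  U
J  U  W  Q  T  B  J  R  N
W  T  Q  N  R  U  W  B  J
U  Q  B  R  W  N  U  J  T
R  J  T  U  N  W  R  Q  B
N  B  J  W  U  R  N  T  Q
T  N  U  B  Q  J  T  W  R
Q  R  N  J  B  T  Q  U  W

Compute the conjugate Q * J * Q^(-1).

J

The identity is N. In row Q, the entry N sits in column J, so Q^(-1) = J.
Q * J = N
N * J = J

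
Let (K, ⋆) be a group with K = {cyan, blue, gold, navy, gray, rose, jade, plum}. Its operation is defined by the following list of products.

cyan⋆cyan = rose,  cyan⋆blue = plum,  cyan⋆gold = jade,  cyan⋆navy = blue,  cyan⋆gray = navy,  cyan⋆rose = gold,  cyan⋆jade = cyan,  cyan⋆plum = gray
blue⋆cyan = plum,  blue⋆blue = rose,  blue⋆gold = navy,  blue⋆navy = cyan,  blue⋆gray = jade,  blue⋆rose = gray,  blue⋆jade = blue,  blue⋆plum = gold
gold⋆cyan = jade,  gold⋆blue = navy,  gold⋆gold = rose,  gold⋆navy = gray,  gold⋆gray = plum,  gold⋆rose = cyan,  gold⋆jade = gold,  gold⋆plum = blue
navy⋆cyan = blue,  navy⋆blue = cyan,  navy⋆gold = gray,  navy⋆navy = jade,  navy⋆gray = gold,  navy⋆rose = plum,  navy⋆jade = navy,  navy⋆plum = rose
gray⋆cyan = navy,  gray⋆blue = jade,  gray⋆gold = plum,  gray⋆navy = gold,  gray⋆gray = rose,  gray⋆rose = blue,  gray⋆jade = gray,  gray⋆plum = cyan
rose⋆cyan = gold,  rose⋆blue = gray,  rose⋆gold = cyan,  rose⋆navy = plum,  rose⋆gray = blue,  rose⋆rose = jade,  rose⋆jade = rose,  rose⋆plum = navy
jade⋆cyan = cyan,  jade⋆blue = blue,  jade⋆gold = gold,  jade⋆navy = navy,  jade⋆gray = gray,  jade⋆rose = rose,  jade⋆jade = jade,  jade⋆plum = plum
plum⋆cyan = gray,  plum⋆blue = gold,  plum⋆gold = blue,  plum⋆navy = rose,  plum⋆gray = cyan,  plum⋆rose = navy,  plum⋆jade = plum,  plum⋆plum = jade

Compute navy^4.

jade

navy^1 = navy
navy^2 = navy ⋆ navy = jade
navy^3 = jade ⋆ navy = navy
navy^4 = navy ⋆ navy = jade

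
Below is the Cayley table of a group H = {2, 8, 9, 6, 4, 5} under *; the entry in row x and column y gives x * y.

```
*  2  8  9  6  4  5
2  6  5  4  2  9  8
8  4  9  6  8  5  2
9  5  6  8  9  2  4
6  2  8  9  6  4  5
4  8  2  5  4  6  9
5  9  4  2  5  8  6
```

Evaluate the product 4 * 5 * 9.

8

4 * 5 = 9
9 * 9 = 8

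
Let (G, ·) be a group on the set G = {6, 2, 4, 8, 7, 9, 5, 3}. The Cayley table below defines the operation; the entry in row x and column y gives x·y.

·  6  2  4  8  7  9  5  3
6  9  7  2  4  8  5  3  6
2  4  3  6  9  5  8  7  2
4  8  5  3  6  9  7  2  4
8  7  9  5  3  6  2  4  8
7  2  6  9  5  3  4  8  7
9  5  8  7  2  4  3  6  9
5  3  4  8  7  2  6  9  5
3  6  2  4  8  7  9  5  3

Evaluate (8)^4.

3

8^1 = 8
8^2 = 8·8 = 3
8^3 = 3·8 = 8
8^4 = 8·8 = 3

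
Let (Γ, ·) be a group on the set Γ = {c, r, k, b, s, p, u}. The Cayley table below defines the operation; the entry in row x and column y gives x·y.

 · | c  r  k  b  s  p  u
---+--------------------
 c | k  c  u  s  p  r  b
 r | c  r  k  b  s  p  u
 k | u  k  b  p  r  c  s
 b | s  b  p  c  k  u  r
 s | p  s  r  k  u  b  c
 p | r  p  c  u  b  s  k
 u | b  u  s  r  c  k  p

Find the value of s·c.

p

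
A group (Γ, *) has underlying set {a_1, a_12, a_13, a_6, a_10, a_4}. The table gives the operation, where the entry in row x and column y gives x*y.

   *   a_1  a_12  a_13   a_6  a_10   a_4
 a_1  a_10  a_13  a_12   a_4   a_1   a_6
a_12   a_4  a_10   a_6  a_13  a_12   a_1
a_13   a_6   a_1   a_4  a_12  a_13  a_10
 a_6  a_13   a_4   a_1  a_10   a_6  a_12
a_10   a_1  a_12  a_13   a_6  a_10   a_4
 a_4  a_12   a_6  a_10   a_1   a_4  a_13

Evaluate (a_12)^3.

a_12^1 = a_12
a_12^2 = a_12*a_12 = a_10
a_12^3 = a_10*a_12 = a_12

a_12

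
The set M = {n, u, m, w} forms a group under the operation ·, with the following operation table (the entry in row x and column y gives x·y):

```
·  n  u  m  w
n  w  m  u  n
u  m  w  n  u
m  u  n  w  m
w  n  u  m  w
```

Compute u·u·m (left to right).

m

u·u = w
w·m = m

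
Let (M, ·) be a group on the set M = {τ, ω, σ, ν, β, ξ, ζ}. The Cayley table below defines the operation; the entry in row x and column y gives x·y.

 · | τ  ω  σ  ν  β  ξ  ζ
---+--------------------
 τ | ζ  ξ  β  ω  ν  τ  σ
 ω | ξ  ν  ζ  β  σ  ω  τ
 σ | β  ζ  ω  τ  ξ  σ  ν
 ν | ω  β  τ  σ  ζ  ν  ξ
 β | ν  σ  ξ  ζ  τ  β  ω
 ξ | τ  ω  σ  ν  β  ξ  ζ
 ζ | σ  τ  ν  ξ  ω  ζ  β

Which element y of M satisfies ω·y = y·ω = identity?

τ

First locate the identity: row ξ matches the header, so ξ is the identity.
Scan row ω for ξ: ω·τ = ξ. Hence ω^(-1) = τ.
(Structurally, M here is isomorphic to the cyclic group Z_7.)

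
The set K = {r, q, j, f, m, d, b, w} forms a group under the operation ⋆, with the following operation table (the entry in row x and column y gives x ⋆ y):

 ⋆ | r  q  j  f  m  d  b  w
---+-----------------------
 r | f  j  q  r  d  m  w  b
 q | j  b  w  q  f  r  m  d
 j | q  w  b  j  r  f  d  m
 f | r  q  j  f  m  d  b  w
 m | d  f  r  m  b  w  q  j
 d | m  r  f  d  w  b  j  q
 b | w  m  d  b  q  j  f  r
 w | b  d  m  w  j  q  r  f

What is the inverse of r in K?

First locate the identity: row f matches the header, so f is the identity.
Scan row r for f: r ⋆ r = f. Hence r^(-1) = r.
(Structurally, K here is isomorphic to Z_2 x Z_4.)

r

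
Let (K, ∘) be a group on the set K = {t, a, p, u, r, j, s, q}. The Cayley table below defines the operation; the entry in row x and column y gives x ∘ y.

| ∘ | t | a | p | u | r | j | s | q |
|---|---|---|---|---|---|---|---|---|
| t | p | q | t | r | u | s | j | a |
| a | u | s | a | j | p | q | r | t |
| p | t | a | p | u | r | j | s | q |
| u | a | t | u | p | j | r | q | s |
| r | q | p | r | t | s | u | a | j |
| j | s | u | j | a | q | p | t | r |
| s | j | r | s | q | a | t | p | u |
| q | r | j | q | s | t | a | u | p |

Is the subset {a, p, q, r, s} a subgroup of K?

No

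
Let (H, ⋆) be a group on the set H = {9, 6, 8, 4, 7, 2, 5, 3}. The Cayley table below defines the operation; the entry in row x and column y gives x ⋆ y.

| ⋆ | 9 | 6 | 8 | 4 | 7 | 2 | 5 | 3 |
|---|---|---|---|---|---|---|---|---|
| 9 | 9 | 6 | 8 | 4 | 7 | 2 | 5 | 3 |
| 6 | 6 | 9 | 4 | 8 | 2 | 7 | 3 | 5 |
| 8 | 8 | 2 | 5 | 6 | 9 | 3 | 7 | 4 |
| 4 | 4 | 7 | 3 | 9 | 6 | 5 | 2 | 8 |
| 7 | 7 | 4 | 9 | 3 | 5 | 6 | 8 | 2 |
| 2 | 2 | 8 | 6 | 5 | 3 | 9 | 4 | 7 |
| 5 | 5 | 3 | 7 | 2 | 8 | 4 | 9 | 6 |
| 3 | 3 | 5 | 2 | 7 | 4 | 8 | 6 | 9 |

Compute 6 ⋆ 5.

3

Read row 6, column 5: 6 ⋆ 5 = 3.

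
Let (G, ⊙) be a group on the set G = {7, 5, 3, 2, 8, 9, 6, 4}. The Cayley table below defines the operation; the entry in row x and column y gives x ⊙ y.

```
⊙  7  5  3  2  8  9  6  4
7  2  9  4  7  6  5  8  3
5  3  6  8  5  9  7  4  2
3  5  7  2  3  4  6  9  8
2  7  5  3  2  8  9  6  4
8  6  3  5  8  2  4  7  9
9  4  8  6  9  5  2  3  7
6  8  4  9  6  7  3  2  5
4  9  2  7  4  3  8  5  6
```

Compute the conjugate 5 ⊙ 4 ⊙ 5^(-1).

4

The identity is 2. In row 5, the entry 2 sits in column 4, so 5^(-1) = 4.
5 ⊙ 4 = 2
2 ⊙ 4 = 4
(Structurally, G here is isomorphic to the dihedral group D_4.)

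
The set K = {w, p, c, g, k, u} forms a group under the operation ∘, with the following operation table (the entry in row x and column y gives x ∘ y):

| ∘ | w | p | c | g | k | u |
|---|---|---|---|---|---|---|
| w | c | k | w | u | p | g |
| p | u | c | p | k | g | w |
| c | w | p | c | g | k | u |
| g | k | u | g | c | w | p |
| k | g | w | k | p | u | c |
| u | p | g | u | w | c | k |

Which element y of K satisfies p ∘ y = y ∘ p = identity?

First locate the identity: row c matches the header, so c is the identity.
Scan row p for c: p ∘ p = c. Hence p^(-1) = p.

p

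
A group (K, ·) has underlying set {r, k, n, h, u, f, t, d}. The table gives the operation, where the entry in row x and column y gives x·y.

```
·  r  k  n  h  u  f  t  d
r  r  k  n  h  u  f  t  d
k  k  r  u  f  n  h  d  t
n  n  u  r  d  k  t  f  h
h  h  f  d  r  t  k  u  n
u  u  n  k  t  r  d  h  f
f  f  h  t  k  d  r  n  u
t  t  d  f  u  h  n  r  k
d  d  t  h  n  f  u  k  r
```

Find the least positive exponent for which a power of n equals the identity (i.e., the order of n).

2

The identity element is r (its row matches the header).
n^1 = n
n^2 = n·n = r
The first power of n equal to the identity is n^2, so ord(n) = 2.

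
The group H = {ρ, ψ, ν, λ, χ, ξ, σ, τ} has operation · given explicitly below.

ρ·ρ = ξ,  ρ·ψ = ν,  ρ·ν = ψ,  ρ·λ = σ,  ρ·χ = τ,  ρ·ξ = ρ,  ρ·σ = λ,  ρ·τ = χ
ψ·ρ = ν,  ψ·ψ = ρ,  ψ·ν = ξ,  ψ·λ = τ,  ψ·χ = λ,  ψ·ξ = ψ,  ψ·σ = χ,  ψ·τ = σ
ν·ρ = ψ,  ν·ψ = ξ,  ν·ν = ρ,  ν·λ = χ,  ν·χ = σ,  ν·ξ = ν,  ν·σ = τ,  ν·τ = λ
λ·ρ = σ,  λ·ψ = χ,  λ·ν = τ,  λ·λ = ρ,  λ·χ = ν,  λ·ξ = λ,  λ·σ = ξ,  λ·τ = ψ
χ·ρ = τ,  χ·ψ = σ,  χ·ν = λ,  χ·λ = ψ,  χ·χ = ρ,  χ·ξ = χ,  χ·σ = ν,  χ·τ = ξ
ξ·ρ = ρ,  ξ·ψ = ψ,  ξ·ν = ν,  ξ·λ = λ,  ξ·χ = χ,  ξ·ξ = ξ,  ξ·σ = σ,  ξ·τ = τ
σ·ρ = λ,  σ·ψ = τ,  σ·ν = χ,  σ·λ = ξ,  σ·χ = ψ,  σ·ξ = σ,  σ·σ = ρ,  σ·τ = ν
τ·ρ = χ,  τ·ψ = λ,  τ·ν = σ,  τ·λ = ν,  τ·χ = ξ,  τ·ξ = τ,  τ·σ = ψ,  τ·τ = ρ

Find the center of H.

An element z is central iff its row equals its column in the table.
For σ: σ·ψ = τ ≠ χ = ψ·σ, so σ ∉ Z.
Checking each element this way leaves Z(H) = {ξ, ρ}.
(Structurally, H here is isomorphic to the quaternion group Q_8.)

{ξ, ρ}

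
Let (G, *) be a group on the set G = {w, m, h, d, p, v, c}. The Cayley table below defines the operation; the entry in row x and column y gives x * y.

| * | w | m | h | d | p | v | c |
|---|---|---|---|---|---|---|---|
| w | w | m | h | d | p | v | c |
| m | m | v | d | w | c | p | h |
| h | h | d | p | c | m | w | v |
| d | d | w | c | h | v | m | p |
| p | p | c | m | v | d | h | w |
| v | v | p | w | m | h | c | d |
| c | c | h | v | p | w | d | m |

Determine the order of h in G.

The identity element is w (its row matches the header).
h^1 = h
h^2 = h * h = p
h^3 = p * h = m
h^4 = m * h = d
h^5 = d * h = c
h^6 = c * h = v
h^7 = v * h = w
The first power of h equal to the identity is h^7, so ord(h) = 7.
(Structurally, G here is isomorphic to the cyclic group Z_7.)

7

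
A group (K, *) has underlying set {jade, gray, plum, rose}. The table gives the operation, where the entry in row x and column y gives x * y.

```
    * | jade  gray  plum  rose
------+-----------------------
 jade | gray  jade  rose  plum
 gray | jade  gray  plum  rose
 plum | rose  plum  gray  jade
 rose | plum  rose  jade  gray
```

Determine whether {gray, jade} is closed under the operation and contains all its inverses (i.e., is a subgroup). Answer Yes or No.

Yes

{gray, jade} contains the identity gray.
Checking products: every product of two elements of {gray, jade} (read from the table) lies in {gray, jade}, so the set is closed.
In a finite group, a nonempty closed subset is a subgroup. So {gray, jade} ≤ K.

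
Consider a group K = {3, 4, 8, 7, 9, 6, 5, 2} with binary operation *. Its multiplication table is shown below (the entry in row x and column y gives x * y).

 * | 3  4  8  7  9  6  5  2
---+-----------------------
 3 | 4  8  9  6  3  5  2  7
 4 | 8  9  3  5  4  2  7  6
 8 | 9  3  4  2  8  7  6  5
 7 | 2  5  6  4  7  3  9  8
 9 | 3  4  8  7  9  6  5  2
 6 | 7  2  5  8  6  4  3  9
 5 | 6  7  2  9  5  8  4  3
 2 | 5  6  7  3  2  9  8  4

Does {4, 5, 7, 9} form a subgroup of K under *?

{4, 5, 7, 9} contains the identity 9.
Checking products: every product of two elements of {4, 5, 7, 9} (read from the table) lies in {4, 5, 7, 9}, so the set is closed.
In a finite group, a nonempty closed subset is a subgroup. So {4, 5, 7, 9} ≤ K.
(Structurally, K here is isomorphic to the quaternion group Q_8.)

Yes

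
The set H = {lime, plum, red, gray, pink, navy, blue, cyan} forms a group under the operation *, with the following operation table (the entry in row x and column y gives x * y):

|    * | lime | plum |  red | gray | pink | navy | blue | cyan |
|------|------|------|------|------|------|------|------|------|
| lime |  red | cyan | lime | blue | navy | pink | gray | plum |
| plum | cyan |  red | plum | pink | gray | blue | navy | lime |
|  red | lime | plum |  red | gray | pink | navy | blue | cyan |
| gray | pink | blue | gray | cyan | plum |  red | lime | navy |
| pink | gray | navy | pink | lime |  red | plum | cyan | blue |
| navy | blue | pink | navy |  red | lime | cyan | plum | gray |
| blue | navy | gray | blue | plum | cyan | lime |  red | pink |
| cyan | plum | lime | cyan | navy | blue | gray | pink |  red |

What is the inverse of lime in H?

lime

First locate the identity: row red matches the header, so red is the identity.
Scan row lime for red: lime * lime = red. Hence lime^(-1) = lime.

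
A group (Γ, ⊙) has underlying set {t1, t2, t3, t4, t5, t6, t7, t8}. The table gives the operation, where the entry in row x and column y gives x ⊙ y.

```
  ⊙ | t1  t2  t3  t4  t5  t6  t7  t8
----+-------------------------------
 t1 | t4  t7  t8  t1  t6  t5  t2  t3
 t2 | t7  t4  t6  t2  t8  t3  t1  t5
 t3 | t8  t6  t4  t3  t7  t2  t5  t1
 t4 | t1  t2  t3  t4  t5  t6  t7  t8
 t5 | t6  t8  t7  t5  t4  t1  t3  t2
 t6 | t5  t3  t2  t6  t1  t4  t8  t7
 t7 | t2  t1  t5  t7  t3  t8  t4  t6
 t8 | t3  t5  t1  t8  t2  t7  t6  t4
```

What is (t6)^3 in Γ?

t6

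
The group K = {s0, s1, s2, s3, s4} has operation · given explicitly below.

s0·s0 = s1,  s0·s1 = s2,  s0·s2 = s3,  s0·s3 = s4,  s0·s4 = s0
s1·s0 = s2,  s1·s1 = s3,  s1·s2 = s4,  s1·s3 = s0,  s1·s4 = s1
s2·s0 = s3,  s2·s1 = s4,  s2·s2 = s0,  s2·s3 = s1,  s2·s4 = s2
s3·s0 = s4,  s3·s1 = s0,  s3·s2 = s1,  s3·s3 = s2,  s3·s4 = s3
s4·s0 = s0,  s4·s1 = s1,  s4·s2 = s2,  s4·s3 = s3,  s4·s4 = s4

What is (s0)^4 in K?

s0^1 = s0
s0^2 = s0·s0 = s1
s0^3 = s1·s0 = s2
s0^4 = s2·s0 = s3

s3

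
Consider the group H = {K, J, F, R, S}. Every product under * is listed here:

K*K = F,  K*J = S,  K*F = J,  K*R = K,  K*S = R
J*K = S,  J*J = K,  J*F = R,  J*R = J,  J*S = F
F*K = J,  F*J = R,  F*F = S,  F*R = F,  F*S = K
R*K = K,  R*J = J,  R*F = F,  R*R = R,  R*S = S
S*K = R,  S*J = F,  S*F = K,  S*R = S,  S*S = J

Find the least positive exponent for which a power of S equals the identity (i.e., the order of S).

5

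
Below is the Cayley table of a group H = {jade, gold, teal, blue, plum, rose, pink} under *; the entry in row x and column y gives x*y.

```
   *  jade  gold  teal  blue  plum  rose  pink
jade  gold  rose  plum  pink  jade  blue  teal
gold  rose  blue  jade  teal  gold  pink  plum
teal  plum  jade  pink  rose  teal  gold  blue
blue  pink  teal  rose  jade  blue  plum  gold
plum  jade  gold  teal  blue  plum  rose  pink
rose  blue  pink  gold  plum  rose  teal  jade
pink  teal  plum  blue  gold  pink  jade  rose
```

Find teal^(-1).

jade

First locate the identity: row plum matches the header, so plum is the identity.
Scan row teal for plum: teal*jade = plum. Hence teal^(-1) = jade.
(Structurally, H here is isomorphic to the cyclic group Z_7.)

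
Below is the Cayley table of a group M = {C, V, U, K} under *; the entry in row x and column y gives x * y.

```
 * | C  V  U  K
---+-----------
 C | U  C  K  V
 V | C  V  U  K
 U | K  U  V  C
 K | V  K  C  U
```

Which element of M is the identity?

V

The identity e satisfies e * x = x for all x, so its row in the table reproduces the column headers.
Row V reads: C, V, U, K — exactly the header order. So V is the identity.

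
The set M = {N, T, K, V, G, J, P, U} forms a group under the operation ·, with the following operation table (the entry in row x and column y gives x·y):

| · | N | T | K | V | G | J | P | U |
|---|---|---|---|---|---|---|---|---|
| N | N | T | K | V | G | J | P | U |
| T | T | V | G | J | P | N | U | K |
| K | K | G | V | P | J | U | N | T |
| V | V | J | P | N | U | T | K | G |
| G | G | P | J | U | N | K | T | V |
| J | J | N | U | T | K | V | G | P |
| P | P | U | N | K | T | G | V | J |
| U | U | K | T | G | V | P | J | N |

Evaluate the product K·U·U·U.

T

K·U = T
T·U = K
K·U = T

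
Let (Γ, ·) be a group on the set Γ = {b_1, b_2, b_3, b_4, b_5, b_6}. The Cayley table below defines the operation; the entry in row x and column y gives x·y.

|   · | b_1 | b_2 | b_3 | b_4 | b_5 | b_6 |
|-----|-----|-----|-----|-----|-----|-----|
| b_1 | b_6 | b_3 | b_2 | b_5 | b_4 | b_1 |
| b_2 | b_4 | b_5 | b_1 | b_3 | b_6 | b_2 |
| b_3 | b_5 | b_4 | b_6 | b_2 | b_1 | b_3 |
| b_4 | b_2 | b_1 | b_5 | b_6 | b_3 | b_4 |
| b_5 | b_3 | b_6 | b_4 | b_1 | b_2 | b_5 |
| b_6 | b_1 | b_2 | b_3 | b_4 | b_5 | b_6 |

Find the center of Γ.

{b_6}

An element z is central iff its row equals its column in the table.
For b_4: b_4·b_5 = b_3 ≠ b_1 = b_5·b_4, so b_4 ∉ Z.
Checking each element this way leaves Z(Γ) = {b_6}.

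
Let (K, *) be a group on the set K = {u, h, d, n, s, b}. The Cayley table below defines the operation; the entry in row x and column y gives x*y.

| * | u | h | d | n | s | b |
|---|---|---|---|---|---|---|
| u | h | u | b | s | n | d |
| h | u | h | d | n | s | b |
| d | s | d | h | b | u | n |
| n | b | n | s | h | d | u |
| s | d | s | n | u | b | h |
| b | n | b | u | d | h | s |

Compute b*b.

s

Read row b, column b: b*b = s.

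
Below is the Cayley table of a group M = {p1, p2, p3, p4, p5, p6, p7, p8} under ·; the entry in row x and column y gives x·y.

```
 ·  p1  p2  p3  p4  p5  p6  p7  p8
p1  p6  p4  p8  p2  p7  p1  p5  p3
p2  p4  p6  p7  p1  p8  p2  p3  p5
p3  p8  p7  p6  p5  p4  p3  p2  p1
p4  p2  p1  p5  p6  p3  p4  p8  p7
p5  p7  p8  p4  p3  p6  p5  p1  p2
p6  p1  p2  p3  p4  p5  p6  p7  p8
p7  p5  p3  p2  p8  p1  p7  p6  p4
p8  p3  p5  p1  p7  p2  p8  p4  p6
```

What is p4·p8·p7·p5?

p5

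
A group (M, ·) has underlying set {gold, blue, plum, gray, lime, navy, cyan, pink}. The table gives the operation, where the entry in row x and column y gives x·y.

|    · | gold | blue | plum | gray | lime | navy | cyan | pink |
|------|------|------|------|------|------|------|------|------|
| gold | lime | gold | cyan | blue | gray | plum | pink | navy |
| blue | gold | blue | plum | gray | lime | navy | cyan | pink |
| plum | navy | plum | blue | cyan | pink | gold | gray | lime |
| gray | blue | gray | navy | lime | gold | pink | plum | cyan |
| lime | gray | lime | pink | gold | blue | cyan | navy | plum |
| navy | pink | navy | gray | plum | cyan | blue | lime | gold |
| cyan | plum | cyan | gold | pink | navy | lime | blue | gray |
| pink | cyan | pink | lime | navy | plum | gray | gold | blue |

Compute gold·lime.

gray

Read row gold, column lime: gold·lime = gray.
(Structurally, M here is isomorphic to the dihedral group D_4.)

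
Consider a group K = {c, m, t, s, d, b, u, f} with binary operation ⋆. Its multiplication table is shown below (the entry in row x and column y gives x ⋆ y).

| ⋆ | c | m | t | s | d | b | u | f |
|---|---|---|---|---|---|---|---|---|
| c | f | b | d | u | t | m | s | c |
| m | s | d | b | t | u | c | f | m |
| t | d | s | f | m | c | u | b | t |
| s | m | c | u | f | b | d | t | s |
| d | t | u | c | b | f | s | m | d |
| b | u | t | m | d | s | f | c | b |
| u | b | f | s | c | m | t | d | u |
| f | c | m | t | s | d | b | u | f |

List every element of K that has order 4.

Identity is f. Compute the order of each non-identity element by repeated multiplication:
  c: c → f  (order 2)
  m: m → d → u → f  (order 4)
  t: t → f  (order 2)
  s: s → f  (order 2)
  d: d → f  (order 2)
  b: b → f  (order 2)
  u: u → d → m → f  (order 4)
Elements of order 4: {m, u}.

{m, u}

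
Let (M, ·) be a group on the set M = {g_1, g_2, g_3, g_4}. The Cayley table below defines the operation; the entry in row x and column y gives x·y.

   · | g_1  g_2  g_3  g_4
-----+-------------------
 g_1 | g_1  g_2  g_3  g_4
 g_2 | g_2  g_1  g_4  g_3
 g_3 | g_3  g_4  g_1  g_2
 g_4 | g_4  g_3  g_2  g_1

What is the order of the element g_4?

The identity element is g_1 (its row matches the header).
g_4^1 = g_4
g_4^2 = g_4·g_4 = g_1
The first power of g_4 equal to the identity is g_4^2, so ord(g_4) = 2.
(Structurally, M here is isomorphic to the Klein four-group V_4.)

2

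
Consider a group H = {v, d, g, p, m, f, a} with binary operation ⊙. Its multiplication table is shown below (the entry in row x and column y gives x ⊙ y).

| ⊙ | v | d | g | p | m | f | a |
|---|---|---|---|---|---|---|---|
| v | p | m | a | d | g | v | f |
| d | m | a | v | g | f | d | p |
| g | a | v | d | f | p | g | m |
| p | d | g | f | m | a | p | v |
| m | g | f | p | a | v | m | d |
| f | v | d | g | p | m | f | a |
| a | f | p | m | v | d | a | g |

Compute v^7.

f

v^1 = v
v^2 = v ⊙ v = p
v^3 = p ⊙ v = d
v^4 = d ⊙ v = m
v^5 = m ⊙ v = g
v^6 = g ⊙ v = a
v^7 = a ⊙ v = f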